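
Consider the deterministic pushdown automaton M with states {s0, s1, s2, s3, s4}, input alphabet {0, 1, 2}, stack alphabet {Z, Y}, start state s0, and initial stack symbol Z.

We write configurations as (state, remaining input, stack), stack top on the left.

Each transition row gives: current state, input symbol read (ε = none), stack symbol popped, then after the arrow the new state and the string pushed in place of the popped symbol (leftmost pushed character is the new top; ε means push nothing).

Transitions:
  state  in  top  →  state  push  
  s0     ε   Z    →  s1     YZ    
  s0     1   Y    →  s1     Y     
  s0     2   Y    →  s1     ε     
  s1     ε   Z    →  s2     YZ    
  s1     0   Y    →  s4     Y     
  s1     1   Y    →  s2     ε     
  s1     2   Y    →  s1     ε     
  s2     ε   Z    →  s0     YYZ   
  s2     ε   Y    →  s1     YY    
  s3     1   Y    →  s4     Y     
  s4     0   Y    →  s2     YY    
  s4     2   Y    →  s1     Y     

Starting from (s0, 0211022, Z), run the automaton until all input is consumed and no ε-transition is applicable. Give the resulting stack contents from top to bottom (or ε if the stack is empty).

YZ

(s0, 0211022, Z)
  ε-move, top Z: go to s1, push YZ → (s1, 0211022, YZ)
  read 0, top Y: go to s4, push Y → (s4, 211022, YZ)
  read 2, top Y: go to s1, push Y → (s1, 11022, YZ)
  read 1, top Y: go to s2, push ε → (s2, 1022, Z)
  ε-move, top Z: go to s0, push YYZ → (s0, 1022, YYZ)
  read 1, top Y: go to s1, push Y → (s1, 022, YYZ)
  read 0, top Y: go to s4, push Y → (s4, 22, YYZ)
  read 2, top Y: go to s1, push Y → (s1, 2, YYZ)
  read 2, top Y: go to s1, push ε → (s1, ε, YZ)
All input consumed in state s1 with stack YZ.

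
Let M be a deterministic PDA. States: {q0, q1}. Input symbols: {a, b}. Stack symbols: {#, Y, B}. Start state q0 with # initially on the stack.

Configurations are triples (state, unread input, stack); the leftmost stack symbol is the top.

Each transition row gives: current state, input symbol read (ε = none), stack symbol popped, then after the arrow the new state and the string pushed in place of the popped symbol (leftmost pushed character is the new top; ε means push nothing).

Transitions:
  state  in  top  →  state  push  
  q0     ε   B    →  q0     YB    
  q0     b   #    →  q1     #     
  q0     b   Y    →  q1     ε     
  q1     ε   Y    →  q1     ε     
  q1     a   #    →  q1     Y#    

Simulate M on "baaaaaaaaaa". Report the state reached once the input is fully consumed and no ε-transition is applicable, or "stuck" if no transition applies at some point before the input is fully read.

q1

(q0, baaaaaaaaaa, #)
  read b, top #: go to q1, push # → (q1, aaaaaaaaaa, #)
  read a, top #: go to q1, push Y# → (q1, aaaaaaaaa, Y#)
  ε-move, top Y: go to q1, push ε → (q1, aaaaaaaaa, #)
  read a, top #: go to q1, push Y# → (q1, aaaaaaaa, Y#)
  ε-move, top Y: go to q1, push ε → (q1, aaaaaaaa, #)
  read a, top #: go to q1, push Y# → (q1, aaaaaaa, Y#)
  ε-move, top Y: go to q1, push ε → (q1, aaaaaaa, #)
  read a, top #: go to q1, push Y# → (q1, aaaaaa, Y#)
  ε-move, top Y: go to q1, push ε → (q1, aaaaaa, #)
  read a, top #: go to q1, push Y# → (q1, aaaaa, Y#)
  ε-move, top Y: go to q1, push ε → (q1, aaaaa, #)
  read a, top #: go to q1, push Y# → (q1, aaaa, Y#)
  ε-move, top Y: go to q1, push ε → (q1, aaaa, #)
  read a, top #: go to q1, push Y# → (q1, aaa, Y#)
  ε-move, top Y: go to q1, push ε → (q1, aaa, #)
  read a, top #: go to q1, push Y# → (q1, aa, Y#)
  ε-move, top Y: go to q1, push ε → (q1, aa, #)
  read a, top #: go to q1, push Y# → (q1, a, Y#)
  ε-move, top Y: go to q1, push ε → (q1, a, #)
  read a, top #: go to q1, push Y# → (q1, ε, Y#)
  ε-move, top Y: go to q1, push ε → (q1, ε, #)
All input consumed; M is in state q1.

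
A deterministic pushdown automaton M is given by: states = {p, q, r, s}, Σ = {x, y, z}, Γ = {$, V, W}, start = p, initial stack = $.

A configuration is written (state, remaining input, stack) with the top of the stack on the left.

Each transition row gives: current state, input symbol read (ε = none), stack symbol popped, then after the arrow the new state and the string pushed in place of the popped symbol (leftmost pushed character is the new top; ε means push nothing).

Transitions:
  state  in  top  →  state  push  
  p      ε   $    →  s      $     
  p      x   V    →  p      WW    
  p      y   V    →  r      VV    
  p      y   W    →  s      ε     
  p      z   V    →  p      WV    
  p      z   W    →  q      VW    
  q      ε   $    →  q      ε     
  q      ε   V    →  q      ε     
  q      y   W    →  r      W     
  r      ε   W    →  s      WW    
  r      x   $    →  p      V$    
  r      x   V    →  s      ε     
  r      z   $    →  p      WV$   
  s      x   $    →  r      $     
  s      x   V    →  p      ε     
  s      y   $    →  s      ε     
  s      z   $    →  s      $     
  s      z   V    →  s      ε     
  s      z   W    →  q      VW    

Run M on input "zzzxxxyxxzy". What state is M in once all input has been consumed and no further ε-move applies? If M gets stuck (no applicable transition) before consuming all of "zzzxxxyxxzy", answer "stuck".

stuck

(p, zzzxxxyxxzy, $)
  ε-move, top $: go to s, push $ → (s, zzzxxxyxxzy, $)
  read z, top $: go to s, push $ → (s, zzxxxyxxzy, $)
  read z, top $: go to s, push $ → (s, zxxxyxxzy, $)
  read z, top $: go to s, push $ → (s, xxxyxxzy, $)
  read x, top $: go to r, push $ → (r, xxyxxzy, $)
  read x, top $: go to p, push V$ → (p, xyxxzy, V$)
  read x, top V: go to p, push WW → (p, yxxzy, WW$)
  read y, top W: go to s, push ε → (s, xxzy, W$)
No transition for (s, x, top W); M blocks with input xxzy remaining.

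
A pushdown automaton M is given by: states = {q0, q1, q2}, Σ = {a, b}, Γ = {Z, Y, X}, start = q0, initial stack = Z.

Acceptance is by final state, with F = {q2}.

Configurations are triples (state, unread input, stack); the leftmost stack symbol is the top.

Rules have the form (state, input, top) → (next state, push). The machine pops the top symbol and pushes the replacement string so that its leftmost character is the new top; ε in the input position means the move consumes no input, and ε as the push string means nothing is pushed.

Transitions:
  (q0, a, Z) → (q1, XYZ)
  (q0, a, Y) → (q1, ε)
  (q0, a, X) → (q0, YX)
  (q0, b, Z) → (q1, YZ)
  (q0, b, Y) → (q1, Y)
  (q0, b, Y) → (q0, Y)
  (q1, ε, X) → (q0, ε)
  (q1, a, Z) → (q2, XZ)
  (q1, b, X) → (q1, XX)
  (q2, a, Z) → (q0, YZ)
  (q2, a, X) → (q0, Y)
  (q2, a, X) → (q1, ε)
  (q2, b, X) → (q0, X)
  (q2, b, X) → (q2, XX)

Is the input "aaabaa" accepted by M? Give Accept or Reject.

Reject

No computation consumes all input and reaches a final state.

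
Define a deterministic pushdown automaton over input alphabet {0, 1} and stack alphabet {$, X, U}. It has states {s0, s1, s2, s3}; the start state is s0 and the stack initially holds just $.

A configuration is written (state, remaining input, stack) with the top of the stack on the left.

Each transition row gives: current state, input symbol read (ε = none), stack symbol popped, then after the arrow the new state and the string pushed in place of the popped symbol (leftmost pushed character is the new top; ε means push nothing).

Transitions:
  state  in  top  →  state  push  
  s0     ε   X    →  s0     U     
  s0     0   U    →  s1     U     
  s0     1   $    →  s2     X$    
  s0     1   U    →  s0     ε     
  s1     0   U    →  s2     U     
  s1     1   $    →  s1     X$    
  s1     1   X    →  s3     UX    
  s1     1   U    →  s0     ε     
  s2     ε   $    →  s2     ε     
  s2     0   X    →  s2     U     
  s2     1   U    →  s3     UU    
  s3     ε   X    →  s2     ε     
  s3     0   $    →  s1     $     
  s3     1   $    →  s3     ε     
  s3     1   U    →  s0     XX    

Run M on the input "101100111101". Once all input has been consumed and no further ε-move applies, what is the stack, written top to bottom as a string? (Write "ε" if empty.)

UU$

(s0, 101100111101, $) ⊢ (s2, 01100111101, X$) ⊢ (s2, 1100111101, U$) ⊢ (s3, 100111101, UU$) ⊢ (s0, 00111101, XXU$) ⊢ (s0, 00111101, UXU$) ⊢ (s1, 0111101, UXU$) ⊢ (s2, 111101, UXU$) ⊢ (s3, 11101, UUXU$) ⊢ (s0, 1101, XXUXU$) ⊢ (s0, 1101, UXUXU$) ⊢ (s0, 101, XUXU$) ⊢ (s0, 101, UUXU$) ⊢ (s0, 01, UXU$) ⊢ (s1, 1, UXU$) ⊢ (s0, ε, XU$) ⊢ (s0, ε, UU$)
All input consumed in state s0 with stack UU$.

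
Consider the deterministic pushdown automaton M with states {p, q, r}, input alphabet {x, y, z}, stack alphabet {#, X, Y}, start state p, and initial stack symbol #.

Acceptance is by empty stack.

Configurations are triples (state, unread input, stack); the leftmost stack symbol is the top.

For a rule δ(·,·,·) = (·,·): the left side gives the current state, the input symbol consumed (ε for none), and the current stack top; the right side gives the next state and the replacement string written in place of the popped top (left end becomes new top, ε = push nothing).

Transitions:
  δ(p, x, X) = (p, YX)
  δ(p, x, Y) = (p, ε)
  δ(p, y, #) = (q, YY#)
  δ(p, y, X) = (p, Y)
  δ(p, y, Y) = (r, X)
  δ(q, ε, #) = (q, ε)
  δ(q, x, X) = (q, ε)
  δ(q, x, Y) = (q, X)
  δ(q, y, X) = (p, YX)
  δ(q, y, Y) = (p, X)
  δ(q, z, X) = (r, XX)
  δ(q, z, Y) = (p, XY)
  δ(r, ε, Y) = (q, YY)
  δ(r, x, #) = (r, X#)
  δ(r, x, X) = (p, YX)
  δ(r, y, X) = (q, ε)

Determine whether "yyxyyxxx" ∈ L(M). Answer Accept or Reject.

Accept

(p, yyxyyxxx, #)
  read y, top #: go to q, push YY# → (q, yxyyxxx, YY#)
  read y, top Y: go to p, push X → (p, xyyxxx, XY#)
  read x, top X: go to p, push YX → (p, yyxxx, YXY#)
  read y, top Y: go to r, push X → (r, yxxx, XXY#)
  read y, top X: go to q, push ε → (q, xxx, XY#)
  read x, top X: go to q, push ε → (q, xx, Y#)
  read x, top Y: go to q, push X → (q, x, X#)
  read x, top X: go to q, push ε → (q, ε, #)
  ε-move, top #: go to q, push ε → (q, ε, ε)
All input consumed and the stack is empty.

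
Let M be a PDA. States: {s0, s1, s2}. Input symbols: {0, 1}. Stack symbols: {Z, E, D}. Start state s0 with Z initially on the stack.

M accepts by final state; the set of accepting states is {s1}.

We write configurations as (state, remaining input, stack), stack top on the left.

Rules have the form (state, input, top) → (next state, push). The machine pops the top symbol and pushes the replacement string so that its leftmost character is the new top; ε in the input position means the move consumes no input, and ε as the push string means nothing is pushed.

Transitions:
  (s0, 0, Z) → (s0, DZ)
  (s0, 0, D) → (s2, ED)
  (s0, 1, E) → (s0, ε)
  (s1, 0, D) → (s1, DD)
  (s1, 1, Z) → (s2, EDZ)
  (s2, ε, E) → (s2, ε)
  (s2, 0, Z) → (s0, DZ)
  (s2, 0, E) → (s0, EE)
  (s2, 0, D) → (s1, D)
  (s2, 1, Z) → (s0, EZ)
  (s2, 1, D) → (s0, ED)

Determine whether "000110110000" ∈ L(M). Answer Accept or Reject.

Accept

One accepting computation: (s0, 000110110000, Z) ⊢ (s0, 00110110000, DZ) ⊢ (s2, 0110110000, EDZ) ⊢ (s0, 110110000, EEDZ) ⊢ (s0, 10110000, EDZ) ⊢ (s0, 0110000, DZ) ⊢ (s2, 110000, EDZ) ⊢ (s2, 110000, DZ) ⊢ (s0, 10000, EDZ) ⊢ (s0, 0000, DZ) ⊢ (s2, 000, EDZ) ⊢ (s2, 000, DZ) ⊢ (s1, 00, DZ) ⊢ (s1, 0, DDZ) ⊢ (s1, ε, DDDZ)
All input consumed and state s1 ∈ F.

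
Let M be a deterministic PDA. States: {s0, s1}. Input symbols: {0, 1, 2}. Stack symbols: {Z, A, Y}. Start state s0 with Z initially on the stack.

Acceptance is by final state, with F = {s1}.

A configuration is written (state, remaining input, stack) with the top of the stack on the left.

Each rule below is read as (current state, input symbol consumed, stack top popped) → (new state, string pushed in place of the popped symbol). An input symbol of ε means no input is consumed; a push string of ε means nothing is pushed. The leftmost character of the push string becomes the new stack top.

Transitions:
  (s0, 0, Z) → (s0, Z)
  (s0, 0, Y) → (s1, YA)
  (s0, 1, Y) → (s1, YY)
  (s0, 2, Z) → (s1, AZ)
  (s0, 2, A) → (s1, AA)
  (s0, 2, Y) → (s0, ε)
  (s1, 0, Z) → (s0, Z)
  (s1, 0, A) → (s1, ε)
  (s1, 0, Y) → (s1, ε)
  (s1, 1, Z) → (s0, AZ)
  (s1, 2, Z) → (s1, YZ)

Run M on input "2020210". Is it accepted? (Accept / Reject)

(s0, 2020210, Z) ⊢ (s1, 020210, AZ) ⊢ (s1, 20210, Z) ⊢ (s1, 0210, YZ) ⊢ (s1, 210, Z) ⊢ (s1, 10, YZ)
No transition applies at (s1, 10, YZ); input not fully consumed.

Reject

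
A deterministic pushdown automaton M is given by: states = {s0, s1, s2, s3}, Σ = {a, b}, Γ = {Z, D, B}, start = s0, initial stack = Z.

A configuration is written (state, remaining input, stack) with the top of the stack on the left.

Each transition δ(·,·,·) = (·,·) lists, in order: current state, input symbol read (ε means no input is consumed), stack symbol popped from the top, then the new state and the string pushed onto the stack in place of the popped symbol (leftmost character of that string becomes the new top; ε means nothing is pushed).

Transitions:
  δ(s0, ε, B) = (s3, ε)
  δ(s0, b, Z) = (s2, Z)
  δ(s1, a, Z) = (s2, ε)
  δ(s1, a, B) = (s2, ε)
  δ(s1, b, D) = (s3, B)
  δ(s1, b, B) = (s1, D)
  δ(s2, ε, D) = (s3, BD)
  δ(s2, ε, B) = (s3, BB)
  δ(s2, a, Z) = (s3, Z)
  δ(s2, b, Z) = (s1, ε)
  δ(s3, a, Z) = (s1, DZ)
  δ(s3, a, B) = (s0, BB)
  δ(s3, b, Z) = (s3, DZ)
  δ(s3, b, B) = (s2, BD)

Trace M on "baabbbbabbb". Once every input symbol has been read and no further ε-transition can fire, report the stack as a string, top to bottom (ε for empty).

BBDBDBDBDBDBDZ

(s0, baabbbbabbb, Z)
  read b, top Z: go to s2, push Z → (s2, aabbbbabbb, Z)
  read a, top Z: go to s3, push Z → (s3, abbbbabbb, Z)
  read a, top Z: go to s1, push DZ → (s1, bbbbabbb, DZ)
  read b, top D: go to s3, push B → (s3, bbbabbb, BZ)
  read b, top B: go to s2, push BD → (s2, bbabbb, BDZ)
  ε-move, top B: go to s3, push BB → (s3, bbabbb, BBDZ)
  read b, top B: go to s2, push BD → (s2, babbb, BDBDZ)
  ε-move, top B: go to s3, push BB → (s3, babbb, BBDBDZ)
  read b, top B: go to s2, push BD → (s2, abbb, BDBDBDZ)
  ε-move, top B: go to s3, push BB → (s3, abbb, BBDBDBDZ)
  read a, top B: go to s0, push BB → (s0, bbb, BBBDBDBDZ)
  ε-move, top B: go to s3, push ε → (s3, bbb, BBDBDBDZ)
  read b, top B: go to s2, push BD → (s2, bb, BDBDBDBDZ)
  ε-move, top B: go to s3, push BB → (s3, bb, BBDBDBDBDZ)
  read b, top B: go to s2, push BD → (s2, b, BDBDBDBDBDZ)
  ε-move, top B: go to s3, push BB → (s3, b, BBDBDBDBDBDZ)
  read b, top B: go to s2, push BD → (s2, ε, BDBDBDBDBDBDZ)
  ε-move, top B: go to s3, push BB → (s3, ε, BBDBDBDBDBDBDZ)
All input consumed in state s3 with stack BBDBDBDBDBDBDZ.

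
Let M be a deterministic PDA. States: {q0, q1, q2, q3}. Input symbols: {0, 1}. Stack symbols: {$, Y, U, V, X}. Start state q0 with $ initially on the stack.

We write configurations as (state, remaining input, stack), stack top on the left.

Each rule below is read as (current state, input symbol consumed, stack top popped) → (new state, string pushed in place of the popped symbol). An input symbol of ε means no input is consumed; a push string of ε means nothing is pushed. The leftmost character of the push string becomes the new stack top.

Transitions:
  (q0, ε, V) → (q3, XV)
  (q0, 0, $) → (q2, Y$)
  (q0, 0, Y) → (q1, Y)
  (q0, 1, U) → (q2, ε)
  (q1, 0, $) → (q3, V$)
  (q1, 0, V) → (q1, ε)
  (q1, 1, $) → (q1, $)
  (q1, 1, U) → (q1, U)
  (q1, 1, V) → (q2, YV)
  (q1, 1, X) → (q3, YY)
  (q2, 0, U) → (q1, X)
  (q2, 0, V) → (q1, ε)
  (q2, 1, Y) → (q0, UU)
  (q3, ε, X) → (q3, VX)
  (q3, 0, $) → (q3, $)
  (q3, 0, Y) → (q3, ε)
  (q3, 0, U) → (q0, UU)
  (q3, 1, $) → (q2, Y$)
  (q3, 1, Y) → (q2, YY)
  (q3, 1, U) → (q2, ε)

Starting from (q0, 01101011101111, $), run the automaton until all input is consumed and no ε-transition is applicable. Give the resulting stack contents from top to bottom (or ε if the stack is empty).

(q0, 01101011101111, $)
  read 0, top $: go to q2, push Y$ → (q2, 1101011101111, Y$)
  read 1, top Y: go to q0, push UU → (q0, 101011101111, UU$)
  read 1, top U: go to q2, push ε → (q2, 01011101111, U$)
  read 0, top U: go to q1, push X → (q1, 1011101111, X$)
  read 1, top X: go to q3, push YY → (q3, 011101111, YY$)
  read 0, top Y: go to q3, push ε → (q3, 11101111, Y$)
  read 1, top Y: go to q2, push YY → (q2, 1101111, YY$)
  read 1, top Y: go to q0, push UU → (q0, 101111, UUY$)
  read 1, top U: go to q2, push ε → (q2, 01111, UY$)
  read 0, top U: go to q1, push X → (q1, 1111, XY$)
  read 1, top X: go to q3, push YY → (q3, 111, YYY$)
  read 1, top Y: go to q2, push YY → (q2, 11, YYYY$)
  read 1, top Y: go to q0, push UU → (q0, 1, UUYYY$)
  read 1, top U: go to q2, push ε → (q2, ε, UYYY$)
All input consumed in state q2 with stack UYYY$.

UYYY$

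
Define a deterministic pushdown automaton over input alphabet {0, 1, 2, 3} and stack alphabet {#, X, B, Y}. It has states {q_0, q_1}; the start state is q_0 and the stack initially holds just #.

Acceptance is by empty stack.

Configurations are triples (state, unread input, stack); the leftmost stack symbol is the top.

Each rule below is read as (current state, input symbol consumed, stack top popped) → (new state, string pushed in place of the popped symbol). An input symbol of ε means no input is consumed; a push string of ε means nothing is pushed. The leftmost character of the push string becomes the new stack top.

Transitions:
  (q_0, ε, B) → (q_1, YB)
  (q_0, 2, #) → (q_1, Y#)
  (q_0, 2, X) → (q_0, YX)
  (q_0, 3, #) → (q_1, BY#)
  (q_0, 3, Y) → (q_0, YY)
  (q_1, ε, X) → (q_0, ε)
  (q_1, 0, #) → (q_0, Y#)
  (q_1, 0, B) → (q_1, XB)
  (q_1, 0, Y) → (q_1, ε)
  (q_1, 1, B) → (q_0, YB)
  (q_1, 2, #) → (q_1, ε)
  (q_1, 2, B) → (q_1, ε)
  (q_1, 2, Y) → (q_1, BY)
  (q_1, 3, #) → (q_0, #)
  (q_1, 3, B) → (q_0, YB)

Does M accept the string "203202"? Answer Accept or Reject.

Accept

(q_0, 203202, #) ⊢ (q_1, 03202, Y#) ⊢ (q_1, 3202, #) ⊢ (q_0, 202, #) ⊢ (q_1, 02, Y#) ⊢ (q_1, 2, #) ⊢ (q_1, ε, ε)
All input consumed and the stack is empty.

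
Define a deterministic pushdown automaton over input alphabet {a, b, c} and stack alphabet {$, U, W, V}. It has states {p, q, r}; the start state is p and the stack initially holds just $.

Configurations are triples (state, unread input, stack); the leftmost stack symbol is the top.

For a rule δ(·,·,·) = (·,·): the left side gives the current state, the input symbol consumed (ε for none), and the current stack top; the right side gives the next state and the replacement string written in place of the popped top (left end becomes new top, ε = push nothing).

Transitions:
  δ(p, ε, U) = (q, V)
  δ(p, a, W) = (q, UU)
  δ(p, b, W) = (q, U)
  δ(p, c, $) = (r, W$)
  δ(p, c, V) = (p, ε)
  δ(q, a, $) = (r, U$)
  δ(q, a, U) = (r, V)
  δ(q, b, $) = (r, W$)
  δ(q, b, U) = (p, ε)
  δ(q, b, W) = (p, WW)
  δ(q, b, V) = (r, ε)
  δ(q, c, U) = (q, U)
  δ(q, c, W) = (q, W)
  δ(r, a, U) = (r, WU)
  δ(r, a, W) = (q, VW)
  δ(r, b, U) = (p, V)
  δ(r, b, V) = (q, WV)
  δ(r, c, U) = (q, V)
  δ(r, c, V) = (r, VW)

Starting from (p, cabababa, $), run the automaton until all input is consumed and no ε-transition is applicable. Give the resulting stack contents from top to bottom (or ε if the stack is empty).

(p, cabababa, $) ⊢ (r, abababa, W$) ⊢ (q, bababa, VW$) ⊢ (r, ababa, W$) ⊢ (q, baba, VW$) ⊢ (r, aba, W$) ⊢ (q, ba, VW$) ⊢ (r, a, W$) ⊢ (q, ε, VW$)
All input consumed in state q with stack VW$.

VW$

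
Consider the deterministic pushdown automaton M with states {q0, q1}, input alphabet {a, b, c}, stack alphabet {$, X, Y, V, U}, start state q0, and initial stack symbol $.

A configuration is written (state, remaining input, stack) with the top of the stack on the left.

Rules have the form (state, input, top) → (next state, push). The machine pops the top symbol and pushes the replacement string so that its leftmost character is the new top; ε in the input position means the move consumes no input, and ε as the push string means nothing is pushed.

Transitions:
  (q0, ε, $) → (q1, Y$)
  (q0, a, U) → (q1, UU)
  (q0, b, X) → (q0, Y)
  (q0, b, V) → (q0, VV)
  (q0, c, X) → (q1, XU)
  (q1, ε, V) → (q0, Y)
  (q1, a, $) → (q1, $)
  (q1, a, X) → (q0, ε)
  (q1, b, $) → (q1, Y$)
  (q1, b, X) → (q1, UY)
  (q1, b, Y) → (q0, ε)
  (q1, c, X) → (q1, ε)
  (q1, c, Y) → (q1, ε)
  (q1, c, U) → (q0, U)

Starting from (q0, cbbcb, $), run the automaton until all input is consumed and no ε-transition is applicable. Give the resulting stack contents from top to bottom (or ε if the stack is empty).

Y$

(q0, cbbcb, $)
  ε-move, top $: go to q1, push Y$ → (q1, cbbcb, Y$)
  read c, top Y: go to q1, push ε → (q1, bbcb, $)
  read b, top $: go to q1, push Y$ → (q1, bcb, Y$)
  read b, top Y: go to q0, push ε → (q0, cb, $)
  ε-move, top $: go to q1, push Y$ → (q1, cb, Y$)
  read c, top Y: go to q1, push ε → (q1, b, $)
  read b, top $: go to q1, push Y$ → (q1, ε, Y$)
All input consumed in state q1 with stack Y$.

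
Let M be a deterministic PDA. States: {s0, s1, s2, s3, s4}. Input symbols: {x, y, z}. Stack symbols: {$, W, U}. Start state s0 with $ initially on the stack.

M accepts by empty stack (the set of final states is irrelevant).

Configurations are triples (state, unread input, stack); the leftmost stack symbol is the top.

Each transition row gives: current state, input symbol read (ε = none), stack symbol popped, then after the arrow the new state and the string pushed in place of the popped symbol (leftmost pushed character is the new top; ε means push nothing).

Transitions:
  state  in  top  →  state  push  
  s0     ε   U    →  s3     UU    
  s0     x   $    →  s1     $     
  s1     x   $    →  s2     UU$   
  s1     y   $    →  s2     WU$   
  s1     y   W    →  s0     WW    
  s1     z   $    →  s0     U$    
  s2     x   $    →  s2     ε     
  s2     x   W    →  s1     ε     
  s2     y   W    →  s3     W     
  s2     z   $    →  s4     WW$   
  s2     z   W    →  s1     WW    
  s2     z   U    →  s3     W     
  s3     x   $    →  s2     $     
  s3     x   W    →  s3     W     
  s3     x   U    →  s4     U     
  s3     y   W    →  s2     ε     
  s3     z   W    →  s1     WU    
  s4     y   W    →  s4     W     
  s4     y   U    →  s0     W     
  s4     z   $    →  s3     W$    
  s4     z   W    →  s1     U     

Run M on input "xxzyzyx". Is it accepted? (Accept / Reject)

Accept

(s0, xxzyzyx, $) ⊢ (s1, xzyzyx, $) ⊢ (s2, zyzyx, UU$) ⊢ (s3, yzyx, WU$) ⊢ (s2, zyx, U$) ⊢ (s3, yx, W$) ⊢ (s2, x, $) ⊢ (s2, ε, ε)
All input consumed and the stack is empty.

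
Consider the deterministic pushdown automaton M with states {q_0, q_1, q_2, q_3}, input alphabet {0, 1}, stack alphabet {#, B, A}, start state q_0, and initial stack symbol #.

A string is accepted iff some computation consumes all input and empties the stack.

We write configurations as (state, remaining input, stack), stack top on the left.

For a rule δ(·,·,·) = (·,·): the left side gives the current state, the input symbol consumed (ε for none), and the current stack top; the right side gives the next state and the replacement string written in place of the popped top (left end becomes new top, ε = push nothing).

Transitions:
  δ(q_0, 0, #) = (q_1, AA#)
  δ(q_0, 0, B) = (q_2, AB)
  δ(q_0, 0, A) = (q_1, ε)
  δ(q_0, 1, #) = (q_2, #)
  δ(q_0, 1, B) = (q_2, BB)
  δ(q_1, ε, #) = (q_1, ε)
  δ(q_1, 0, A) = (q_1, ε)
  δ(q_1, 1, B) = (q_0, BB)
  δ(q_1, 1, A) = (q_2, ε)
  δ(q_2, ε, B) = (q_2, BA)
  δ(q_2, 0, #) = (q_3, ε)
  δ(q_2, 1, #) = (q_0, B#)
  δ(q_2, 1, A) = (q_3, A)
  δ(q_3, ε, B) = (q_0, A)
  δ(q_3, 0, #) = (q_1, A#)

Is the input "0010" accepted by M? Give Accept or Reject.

Accept

(q_0, 0010, #)
  read 0, top #: go to q_1, push AA# → (q_1, 010, AA#)
  read 0, top A: go to q_1, push ε → (q_1, 10, A#)
  read 1, top A: go to q_2, push ε → (q_2, 0, #)
  read 0, top #: go to q_3, push ε → (q_3, ε, ε)
All input consumed and the stack is empty.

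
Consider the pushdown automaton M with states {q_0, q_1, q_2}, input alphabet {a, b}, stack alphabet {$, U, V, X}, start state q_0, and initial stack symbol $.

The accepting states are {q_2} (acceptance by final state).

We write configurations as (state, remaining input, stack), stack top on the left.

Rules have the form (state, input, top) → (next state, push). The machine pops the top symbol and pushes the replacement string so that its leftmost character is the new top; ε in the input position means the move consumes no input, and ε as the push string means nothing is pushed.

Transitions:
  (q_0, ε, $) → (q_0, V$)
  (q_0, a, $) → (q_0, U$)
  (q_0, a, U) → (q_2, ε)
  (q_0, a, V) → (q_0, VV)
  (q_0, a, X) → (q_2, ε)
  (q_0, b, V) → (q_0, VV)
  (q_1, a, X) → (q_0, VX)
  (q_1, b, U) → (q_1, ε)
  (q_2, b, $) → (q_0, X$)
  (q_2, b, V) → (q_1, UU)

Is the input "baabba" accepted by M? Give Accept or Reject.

No computation consumes all input and reaches a final state.

Reject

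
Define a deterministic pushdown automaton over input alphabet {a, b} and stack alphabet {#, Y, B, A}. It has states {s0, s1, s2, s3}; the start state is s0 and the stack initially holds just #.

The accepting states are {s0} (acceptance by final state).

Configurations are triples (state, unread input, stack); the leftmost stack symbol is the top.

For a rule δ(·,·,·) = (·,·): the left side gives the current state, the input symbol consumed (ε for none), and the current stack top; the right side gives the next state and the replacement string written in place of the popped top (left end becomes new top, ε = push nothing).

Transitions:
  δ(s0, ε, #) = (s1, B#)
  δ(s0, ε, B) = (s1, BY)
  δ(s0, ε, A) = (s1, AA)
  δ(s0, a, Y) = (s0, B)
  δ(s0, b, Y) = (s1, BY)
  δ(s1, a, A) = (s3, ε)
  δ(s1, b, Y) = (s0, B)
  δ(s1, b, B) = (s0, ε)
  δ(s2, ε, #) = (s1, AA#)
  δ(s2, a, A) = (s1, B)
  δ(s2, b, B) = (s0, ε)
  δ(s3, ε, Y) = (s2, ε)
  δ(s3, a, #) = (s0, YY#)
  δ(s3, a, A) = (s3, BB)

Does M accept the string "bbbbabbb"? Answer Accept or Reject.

Reject

(s0, bbbbabbb, #)
  ε-move, top #: go to s1, push B# → (s1, bbbbabbb, B#)
  read b, top B: go to s0, push ε → (s0, bbbabbb, #)
  ε-move, top #: go to s1, push B# → (s1, bbbabbb, B#)
  read b, top B: go to s0, push ε → (s0, bbabbb, #)
  ε-move, top #: go to s1, push B# → (s1, bbabbb, B#)
  read b, top B: go to s0, push ε → (s0, babbb, #)
  ε-move, top #: go to s1, push B# → (s1, babbb, B#)
  read b, top B: go to s0, push ε → (s0, abbb, #)
  ε-move, top #: go to s1, push B# → (s1, abbb, B#)
No transition applies at (s1, abbb, B#); input not fully consumed.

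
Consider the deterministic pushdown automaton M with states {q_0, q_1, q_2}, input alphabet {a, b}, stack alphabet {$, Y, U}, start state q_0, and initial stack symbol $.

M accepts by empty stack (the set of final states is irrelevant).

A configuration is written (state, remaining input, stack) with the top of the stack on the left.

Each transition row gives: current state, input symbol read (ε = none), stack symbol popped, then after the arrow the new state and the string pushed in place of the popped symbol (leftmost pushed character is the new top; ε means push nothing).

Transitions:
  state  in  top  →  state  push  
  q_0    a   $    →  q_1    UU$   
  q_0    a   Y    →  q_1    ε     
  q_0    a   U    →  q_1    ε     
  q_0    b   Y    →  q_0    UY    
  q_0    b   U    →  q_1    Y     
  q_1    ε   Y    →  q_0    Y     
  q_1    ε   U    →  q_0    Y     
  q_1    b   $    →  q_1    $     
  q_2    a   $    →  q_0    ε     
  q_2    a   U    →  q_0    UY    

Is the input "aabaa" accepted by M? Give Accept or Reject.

(q_0, aabaa, $)
  read a, top $: go to q_1, push UU$ → (q_1, abaa, UU$)
  ε-move, top U: go to q_0, push Y → (q_0, abaa, YU$)
  read a, top Y: go to q_1, push ε → (q_1, baa, U$)
  ε-move, top U: go to q_0, push Y → (q_0, baa, Y$)
  read b, top Y: go to q_0, push UY → (q_0, aa, UY$)
  read a, top U: go to q_1, push ε → (q_1, a, Y$)
  ε-move, top Y: go to q_0, push Y → (q_0, a, Y$)
  read a, top Y: go to q_1, push ε → (q_1, ε, $)
All input consumed; stack is $, not empty, and no further ε-move applies.

Reject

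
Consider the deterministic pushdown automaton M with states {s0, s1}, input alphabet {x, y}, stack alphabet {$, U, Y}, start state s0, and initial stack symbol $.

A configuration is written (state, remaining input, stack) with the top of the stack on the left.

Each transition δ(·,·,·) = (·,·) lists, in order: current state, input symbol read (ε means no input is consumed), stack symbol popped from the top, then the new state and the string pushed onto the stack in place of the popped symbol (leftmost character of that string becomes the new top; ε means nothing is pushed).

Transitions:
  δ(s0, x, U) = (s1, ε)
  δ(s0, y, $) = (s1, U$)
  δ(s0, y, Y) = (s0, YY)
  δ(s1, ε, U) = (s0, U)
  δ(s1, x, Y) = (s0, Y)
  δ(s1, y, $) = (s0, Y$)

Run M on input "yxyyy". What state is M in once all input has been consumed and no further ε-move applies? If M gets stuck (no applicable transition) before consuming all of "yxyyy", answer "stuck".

(s0, yxyyy, $)
  read y, top $: go to s1, push U$ → (s1, xyyy, U$)
  ε-move, top U: go to s0, push U → (s0, xyyy, U$)
  read x, top U: go to s1, push ε → (s1, yyy, $)
  read y, top $: go to s0, push Y$ → (s0, yy, Y$)
  read y, top Y: go to s0, push YY → (s0, y, YY$)
  read y, top Y: go to s0, push YY → (s0, ε, YYY$)
All input consumed; M is in state s0.

s0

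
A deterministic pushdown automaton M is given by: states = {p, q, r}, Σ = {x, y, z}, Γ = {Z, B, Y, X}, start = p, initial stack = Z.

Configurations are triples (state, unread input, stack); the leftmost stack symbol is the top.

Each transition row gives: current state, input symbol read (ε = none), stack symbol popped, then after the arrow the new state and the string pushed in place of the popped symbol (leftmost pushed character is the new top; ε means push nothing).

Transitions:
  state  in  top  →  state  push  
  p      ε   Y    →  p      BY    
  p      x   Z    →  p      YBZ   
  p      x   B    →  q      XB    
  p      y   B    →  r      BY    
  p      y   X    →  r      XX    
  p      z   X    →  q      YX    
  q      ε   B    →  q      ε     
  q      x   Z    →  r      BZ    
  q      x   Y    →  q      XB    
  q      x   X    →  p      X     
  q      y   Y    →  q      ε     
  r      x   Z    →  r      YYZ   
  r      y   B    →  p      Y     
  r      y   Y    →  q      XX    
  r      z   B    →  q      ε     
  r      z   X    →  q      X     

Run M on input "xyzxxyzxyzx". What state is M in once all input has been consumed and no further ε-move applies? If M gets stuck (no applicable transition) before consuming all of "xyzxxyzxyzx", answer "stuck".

p

(p, xyzxxyzxyzx, Z)
  read x, top Z: go to p, push YBZ → (p, yzxxyzxyzx, YBZ)
  ε-move, top Y: go to p, push BY → (p, yzxxyzxyzx, BYBZ)
  read y, top B: go to r, push BY → (r, zxxyzxyzx, BYYBZ)
  read z, top B: go to q, push ε → (q, xxyzxyzx, YYBZ)
  read x, top Y: go to q, push XB → (q, xyzxyzx, XBYBZ)
  read x, top X: go to p, push X → (p, yzxyzx, XBYBZ)
  read y, top X: go to r, push XX → (r, zxyzx, XXBYBZ)
  read z, top X: go to q, push X → (q, xyzx, XXBYBZ)
  read x, top X: go to p, push X → (p, yzx, XXBYBZ)
  read y, top X: go to r, push XX → (r, zx, XXXBYBZ)
  read z, top X: go to q, push X → (q, x, XXXBYBZ)
  read x, top X: go to p, push X → (p, ε, XXXBYBZ)
All input consumed; M is in state p.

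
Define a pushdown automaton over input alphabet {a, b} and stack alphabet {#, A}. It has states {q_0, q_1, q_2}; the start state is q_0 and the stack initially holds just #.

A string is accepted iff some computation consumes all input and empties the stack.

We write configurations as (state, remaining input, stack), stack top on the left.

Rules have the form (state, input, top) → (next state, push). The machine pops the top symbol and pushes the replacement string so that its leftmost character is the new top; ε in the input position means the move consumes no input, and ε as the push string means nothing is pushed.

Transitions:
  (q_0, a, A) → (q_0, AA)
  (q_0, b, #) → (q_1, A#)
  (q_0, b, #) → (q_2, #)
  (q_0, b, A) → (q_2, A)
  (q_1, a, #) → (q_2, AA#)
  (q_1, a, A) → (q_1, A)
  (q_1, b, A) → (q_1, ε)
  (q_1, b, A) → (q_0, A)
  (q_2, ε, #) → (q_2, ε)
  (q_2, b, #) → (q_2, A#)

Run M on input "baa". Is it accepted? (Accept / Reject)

No computation consumes all input and empties the stack.

Reject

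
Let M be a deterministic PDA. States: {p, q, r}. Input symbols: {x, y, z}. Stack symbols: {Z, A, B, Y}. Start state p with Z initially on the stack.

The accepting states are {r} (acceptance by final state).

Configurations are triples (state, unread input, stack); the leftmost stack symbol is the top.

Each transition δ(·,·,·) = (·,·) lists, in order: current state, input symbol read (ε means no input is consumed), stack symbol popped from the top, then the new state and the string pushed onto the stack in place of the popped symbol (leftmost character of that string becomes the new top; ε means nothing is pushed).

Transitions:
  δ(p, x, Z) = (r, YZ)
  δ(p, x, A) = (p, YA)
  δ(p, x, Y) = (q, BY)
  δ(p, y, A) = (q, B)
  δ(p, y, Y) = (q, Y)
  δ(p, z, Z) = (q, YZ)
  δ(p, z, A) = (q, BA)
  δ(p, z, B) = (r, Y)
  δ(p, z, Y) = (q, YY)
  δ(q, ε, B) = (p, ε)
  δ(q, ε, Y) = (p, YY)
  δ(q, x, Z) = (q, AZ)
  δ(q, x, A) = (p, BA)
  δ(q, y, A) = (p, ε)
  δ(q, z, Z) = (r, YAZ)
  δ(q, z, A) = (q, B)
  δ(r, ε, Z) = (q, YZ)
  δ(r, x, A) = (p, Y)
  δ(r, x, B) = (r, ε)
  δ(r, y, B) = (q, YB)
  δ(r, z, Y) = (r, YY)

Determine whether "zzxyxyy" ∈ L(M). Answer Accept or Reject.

Reject

(p, zzxyxyy, Z) ⊢ (q, zxyxyy, YZ) ⊢ (p, zxyxyy, YYZ) ⊢ (q, xyxyy, YYYZ) ⊢ (p, xyxyy, YYYYZ) ⊢ (q, yxyy, BYYYYZ) ⊢ (p, yxyy, YYYYZ) ⊢ (q, xyy, YYYYZ) ⊢ (p, xyy, YYYYYZ) ⊢ (q, yy, BYYYYYZ) ⊢ (p, yy, YYYYYZ) ⊢ (q, y, YYYYYZ) ⊢ (p, y, YYYYYYZ) ⊢ (q, ε, YYYYYYZ) ⊢ (p, ε, YYYYYYYZ)
All input consumed; state p ∉ F and no further ε-move applies.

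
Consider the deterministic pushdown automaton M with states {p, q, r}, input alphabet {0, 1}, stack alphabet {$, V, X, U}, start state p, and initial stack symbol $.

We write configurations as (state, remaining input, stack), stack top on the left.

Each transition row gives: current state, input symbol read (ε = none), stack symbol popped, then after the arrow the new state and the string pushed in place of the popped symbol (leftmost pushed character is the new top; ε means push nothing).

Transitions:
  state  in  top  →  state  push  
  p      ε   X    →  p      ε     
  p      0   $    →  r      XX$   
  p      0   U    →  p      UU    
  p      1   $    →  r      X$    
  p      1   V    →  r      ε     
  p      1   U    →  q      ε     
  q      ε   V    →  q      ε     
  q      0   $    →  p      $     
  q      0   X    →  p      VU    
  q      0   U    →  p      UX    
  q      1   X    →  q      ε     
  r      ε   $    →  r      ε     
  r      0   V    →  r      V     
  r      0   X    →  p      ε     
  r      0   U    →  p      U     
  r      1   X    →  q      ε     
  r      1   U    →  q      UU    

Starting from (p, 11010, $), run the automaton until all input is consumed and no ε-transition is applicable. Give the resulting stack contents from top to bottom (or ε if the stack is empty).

$

(p, 11010, $)
  read 1, top $: go to r, push X$ → (r, 1010, X$)
  read 1, top X: go to q, push ε → (q, 010, $)
  read 0, top $: go to p, push $ → (p, 10, $)
  read 1, top $: go to r, push X$ → (r, 0, X$)
  read 0, top X: go to p, push ε → (p, ε, $)
All input consumed in state p with stack $.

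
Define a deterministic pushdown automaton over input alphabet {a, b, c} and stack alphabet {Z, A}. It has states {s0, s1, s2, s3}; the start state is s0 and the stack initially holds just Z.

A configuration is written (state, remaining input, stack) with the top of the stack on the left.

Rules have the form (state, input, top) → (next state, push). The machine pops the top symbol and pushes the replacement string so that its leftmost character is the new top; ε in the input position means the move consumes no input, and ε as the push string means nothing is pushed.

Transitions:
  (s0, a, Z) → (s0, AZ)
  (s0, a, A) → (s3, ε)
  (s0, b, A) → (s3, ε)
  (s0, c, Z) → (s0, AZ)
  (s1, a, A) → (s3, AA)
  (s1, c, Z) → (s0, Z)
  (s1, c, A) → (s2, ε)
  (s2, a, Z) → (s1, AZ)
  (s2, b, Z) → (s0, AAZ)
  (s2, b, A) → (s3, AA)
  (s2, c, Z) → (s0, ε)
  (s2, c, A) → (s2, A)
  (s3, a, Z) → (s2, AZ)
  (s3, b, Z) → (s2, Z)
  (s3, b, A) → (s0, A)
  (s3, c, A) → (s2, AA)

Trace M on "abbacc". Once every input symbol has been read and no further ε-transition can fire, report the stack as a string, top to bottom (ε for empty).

(s0, abbacc, Z)
  read a, top Z: go to s0, push AZ → (s0, bbacc, AZ)
  read b, top A: go to s3, push ε → (s3, bacc, Z)
  read b, top Z: go to s2, push Z → (s2, acc, Z)
  read a, top Z: go to s1, push AZ → (s1, cc, AZ)
  read c, top A: go to s2, push ε → (s2, c, Z)
  read c, top Z: go to s0, push ε → (s0, ε, ε)
All input consumed in state s0 with stack ε.

ε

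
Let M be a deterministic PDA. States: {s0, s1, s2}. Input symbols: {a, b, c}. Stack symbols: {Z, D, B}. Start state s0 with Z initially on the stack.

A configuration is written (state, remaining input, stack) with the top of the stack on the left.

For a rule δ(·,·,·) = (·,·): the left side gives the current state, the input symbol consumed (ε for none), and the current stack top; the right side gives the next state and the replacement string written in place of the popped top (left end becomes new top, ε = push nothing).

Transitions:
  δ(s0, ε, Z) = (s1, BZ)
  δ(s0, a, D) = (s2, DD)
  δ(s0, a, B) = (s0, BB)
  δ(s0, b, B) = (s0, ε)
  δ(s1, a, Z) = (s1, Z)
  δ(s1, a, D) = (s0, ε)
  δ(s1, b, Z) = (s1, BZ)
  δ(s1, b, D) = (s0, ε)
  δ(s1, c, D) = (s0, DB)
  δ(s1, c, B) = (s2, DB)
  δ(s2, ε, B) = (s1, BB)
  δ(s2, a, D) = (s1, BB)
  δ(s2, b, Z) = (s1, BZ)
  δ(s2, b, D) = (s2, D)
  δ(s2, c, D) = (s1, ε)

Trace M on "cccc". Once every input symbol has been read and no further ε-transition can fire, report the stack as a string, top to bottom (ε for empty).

(s0, cccc, Z)
  ε-move, top Z: go to s1, push BZ → (s1, cccc, BZ)
  read c, top B: go to s2, push DB → (s2, ccc, DBZ)
  read c, top D: go to s1, push ε → (s1, cc, BZ)
  read c, top B: go to s2, push DB → (s2, c, DBZ)
  read c, top D: go to s1, push ε → (s1, ε, BZ)
All input consumed in state s1 with stack BZ.

BZ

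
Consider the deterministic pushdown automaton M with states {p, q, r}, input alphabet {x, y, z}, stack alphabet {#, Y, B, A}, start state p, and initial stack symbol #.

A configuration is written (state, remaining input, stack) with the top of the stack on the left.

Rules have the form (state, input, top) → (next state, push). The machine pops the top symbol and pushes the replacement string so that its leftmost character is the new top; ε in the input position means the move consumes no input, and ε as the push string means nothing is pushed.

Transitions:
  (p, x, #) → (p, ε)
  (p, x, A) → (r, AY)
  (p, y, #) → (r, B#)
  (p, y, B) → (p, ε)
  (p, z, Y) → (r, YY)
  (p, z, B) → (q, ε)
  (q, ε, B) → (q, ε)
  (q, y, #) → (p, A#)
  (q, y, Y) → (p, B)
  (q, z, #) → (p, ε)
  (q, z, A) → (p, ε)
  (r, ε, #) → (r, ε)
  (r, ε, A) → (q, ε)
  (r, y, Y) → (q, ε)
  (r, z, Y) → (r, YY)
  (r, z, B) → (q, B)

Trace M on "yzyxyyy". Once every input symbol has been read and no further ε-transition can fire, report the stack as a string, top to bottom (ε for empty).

B#

(p, yzyxyyy, #)
  read y, top #: go to r, push B# → (r, zyxyyy, B#)
  read z, top B: go to q, push B → (q, yxyyy, B#)
  ε-move, top B: go to q, push ε → (q, yxyyy, #)
  read y, top #: go to p, push A# → (p, xyyy, A#)
  read x, top A: go to r, push AY → (r, yyy, AY#)
  ε-move, top A: go to q, push ε → (q, yyy, Y#)
  read y, top Y: go to p, push B → (p, yy, B#)
  read y, top B: go to p, push ε → (p, y, #)
  read y, top #: go to r, push B# → (r, ε, B#)
All input consumed in state r with stack B#.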